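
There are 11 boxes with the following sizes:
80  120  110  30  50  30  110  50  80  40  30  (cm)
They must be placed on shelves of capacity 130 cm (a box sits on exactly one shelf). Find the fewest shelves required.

6

Total = 120 + 110 + 110 + 80 + 80 + 50 + 50 + 40 + 30 + 30 + 30 = 730 cm.
Lower bound: ⌈730/130⌉ = 6 shelves.
A packing using 6 shelves:
  shelf 1: 120 = 120
  shelf 2: 110 = 110
  shelf 3: 110 = 110
  shelf 4: 80 + 50 = 130
  shelf 5: 80 + 50 = 130
  shelf 6: 40 + 30 + 30 + 30 = 130
This matches the lower bound, so 6 is optimal.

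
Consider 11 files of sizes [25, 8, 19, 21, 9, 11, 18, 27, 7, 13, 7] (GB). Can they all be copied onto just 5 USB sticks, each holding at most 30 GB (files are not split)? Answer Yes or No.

Total = 165 GB; ⌈165/30⌉ = 6.
At least 6 USB sticks are required, but only 5 are allowed.

No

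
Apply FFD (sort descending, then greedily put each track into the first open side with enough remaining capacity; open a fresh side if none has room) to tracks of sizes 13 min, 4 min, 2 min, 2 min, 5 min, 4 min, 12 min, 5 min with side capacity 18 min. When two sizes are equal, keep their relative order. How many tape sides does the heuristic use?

3

Sorted descending: 13, 12, 5, 5, 4, 4, 2, 2.
  13 → side 1 (new)  [load 13/18]
  12 → side 2 (new)  [load 12/18]
  5 → side 1  [load 18/18]
  5 → side 2  [load 17/18]
  4 → side 3 (new)  [load 4/18]
  4 → side 3  [load 8/18]
  2 → side 3  [load 10/18]
  2 → side 3  [load 12/18]
3 tape sides opened.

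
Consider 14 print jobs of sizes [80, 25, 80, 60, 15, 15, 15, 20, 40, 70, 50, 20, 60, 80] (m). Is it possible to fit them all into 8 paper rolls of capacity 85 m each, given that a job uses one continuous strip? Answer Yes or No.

A valid assignment using 8 paper rolls:
  roll 1: 80 = 80
  roll 2: 80 = 80
  roll 3: 80 = 80
  roll 4: 70 + 15 = 85
  roll 5: 60 + 25 = 85
  roll 6: 60 + 20 = 80
  roll 7: 50 + 20 + 15 = 85
  roll 8: 40 + 15 = 55
Every load is within 85 m, so 8 paper rolls suffice.

Yes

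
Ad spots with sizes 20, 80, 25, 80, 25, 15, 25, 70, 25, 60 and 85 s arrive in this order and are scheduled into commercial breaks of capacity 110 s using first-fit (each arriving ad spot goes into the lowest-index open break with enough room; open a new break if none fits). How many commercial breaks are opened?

6

  20 → break 1 (new)  [load 20/110]
  80 → break 1  [load 100/110]
  25 → break 2 (new)  [load 25/110]
  80 → break 2  [load 105/110]
  25 → break 3 (new)  [load 25/110]
  15 → break 3  [load 40/110]
  25 → break 3  [load 65/110]
  70 → break 4 (new)  [load 70/110]
  25 → break 3  [load 90/110]
  60 → break 5 (new)  [load 60/110]
  85 → break 6 (new)  [load 85/110]
6 commercial breaks opened.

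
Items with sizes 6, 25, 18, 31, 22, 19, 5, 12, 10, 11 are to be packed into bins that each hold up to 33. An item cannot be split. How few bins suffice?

5

Total = 31 + 25 + 22 + 19 + 18 + 12 + 11 + 10 + 6 + 5 = 159.
Lower bound: ⌈159/33⌉ = 5 bins.
A packing using 5 bins:
  bin 1: 31 = 31
  bin 2: 25 + 6 = 31
  bin 3: 22 + 11 = 33
  bin 4: 19 + 12 = 31
  bin 5: 18 + 10 + 5 = 33
This matches the lower bound, so 5 is optimal.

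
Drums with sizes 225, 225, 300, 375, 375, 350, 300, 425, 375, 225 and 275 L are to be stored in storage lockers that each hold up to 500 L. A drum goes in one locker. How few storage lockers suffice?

9

Total = 425 + 375 + 375 + 375 + 350 + 300 + 300 + 275 + 225 + 225 + 225 = 3450 L.
Lower bound: ⌈3450/500⌉ = 7 storage lockers.
Also, 8 drums each exceed 250 L, and no two of those can share a locker, so at least 8 storage lockers are needed.
A packing using 9 storage lockers:
  locker 1: 425 = 425
  locker 2: 375 = 375
  locker 3: 375 = 375
  locker 4: 375 = 375
  locker 5: 350 = 350
  locker 6: 300 = 300
  locker 7: 300 = 300
  locker 8: 275 + 225 = 500
  locker 9: 225 + 225 = 450
No arrangement into 8 storage lockers stays within capacity, so 9 is optimal.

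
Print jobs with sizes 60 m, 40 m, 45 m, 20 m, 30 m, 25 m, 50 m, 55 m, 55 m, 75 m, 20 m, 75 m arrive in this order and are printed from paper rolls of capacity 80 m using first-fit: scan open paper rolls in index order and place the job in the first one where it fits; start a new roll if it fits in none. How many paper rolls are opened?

  60 → roll 1 (new)  [load 60/80]
  40 → roll 2 (new)  [load 40/80]
  45 → roll 3 (new)  [load 45/80]
  20 → roll 1  [load 80/80]
  30 → roll 2  [load 70/80]
  25 → roll 3  [load 70/80]
  50 → roll 4 (new)  [load 50/80]
  55 → roll 5 (new)  [load 55/80]
  55 → roll 6 (new)  [load 55/80]
  75 → roll 7 (new)  [load 75/80]
  20 → roll 4  [load 70/80]
  75 → roll 8 (new)  [load 75/80]
8 paper rolls opened.

8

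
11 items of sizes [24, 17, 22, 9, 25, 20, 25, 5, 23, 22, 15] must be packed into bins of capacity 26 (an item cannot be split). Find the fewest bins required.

Total = 25 + 25 + 24 + 23 + 22 + 22 + 20 + 17 + 15 + 9 + 5 = 207.
Lower bound: ⌈207/26⌉ = 8 bins.
Also, 9 items each exceed 13, and no two of those can share a bin, so at least 9 bins are needed.
A packing using 9 bins:
  bin 1: 25 = 25
  bin 2: 25 = 25
  bin 3: 24 = 24
  bin 4: 23 = 23
  bin 5: 22 = 22
  bin 6: 22 = 22
  bin 7: 20 + 5 = 25
  bin 8: 17 + 9 = 26
  bin 9: 15 = 15
This matches the lower bound, so 9 is optimal.

9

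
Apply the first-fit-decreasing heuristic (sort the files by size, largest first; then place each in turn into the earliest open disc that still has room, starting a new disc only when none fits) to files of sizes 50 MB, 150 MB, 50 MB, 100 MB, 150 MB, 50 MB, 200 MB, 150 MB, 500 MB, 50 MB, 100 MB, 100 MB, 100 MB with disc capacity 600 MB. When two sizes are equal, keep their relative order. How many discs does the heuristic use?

3

Sorted descending: 500, 200, 150, 150, 150, 100, 100, 100, 100, 50, 50, 50, 50.
  500 → disc 1 (new)  [load 500/600]
  200 → disc 2 (new)  [load 200/600]
  150 → disc 2  [load 350/600]
  150 → disc 2  [load 500/600]
  150 → disc 3 (new)  [load 150/600]
  100 → disc 1  [load 600/600]
  100 → disc 2  [load 600/600]
  100 → disc 3  [load 250/600]
  100 → disc 3  [load 350/600]
  50 → disc 3  [load 400/600]
  50 → disc 3  [load 450/600]
  50 → disc 3  [load 500/600]
  50 → disc 3  [load 550/600]
3 discs opened.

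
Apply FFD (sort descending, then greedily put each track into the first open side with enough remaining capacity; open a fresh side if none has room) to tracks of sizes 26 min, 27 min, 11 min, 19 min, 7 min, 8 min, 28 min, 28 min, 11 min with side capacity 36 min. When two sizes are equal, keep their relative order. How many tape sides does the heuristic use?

Sorted descending: 28, 28, 27, 26, 19, 11, 11, 8, 7.
  28 → side 1 (new)  [load 28/36]
  28 → side 2 (new)  [load 28/36]
  27 → side 3 (new)  [load 27/36]
  26 → side 4 (new)  [load 26/36]
  19 → side 5 (new)  [load 19/36]
  11 → side 5  [load 30/36]
  11 → side 6 (new)  [load 11/36]
  8 → side 1  [load 36/36]
  7 → side 2  [load 35/36]
6 tape sides opened.

6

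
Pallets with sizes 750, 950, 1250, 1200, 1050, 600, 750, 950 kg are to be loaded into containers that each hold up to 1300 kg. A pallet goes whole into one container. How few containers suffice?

Total = 1250 + 1200 + 1050 + 950 + 950 + 750 + 750 + 600 = 7500 kg.
Lower bound: ⌈7500/1300⌉ = 6 containers.
Also, 7 pallets each exceed 650 kg, and no two of those can share a container, so at least 7 containers are needed.
A packing using 8 containers:
  container 1: 1250 = 1250
  container 2: 1200 = 1200
  container 3: 1050 = 1050
  container 4: 950 = 950
  container 5: 950 = 950
  container 6: 750 = 750
  container 7: 750 = 750
  container 8: 600 = 600
No arrangement into 7 containers stays within capacity, so 8 is optimal.

8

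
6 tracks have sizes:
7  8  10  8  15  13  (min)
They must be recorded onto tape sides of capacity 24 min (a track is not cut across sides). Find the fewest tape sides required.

3

Total = 15 + 13 + 10 + 8 + 8 + 7 = 61 min.
Lower bound: ⌈61/24⌉ = 3 tape sides.
A packing using 3 tape sides:
  side 1: 15 + 8 = 23
  side 2: 13 + 10 = 23
  side 3: 8 + 7 = 15
This matches the lower bound, so 3 is optimal.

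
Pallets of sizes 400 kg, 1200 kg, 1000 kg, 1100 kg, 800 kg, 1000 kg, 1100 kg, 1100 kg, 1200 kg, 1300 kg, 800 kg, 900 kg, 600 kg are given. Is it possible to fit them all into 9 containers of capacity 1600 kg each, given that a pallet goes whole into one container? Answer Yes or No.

Total = 12500 kg; ⌈12500/1600⌉ = 8.
9 pallets each exceed half the capacity and cannot share a container, forcing at least 9 containers.
The bound of 9 does not rule out 9, but exhaustive search shows no assignment into 9 containers of capacity 1600 kg exists — the minimum is 10.

No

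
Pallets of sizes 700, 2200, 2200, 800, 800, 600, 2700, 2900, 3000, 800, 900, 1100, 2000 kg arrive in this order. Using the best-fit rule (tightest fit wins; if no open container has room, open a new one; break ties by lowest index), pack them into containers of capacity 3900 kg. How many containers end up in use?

6

  700 → container 1 (new)  [load 700/3900]
  2200 → container 1  [load 2900/3900]
  2200 → container 2 (new)  [load 2200/3900]
  800 → container 1  [load 3700/3900]
  800 → container 2  [load 3000/3900]
  600 → container 2  [load 3600/3900]
  2700 → container 3 (new)  [load 2700/3900]
  2900 → container 4 (new)  [load 2900/3900]
  3000 → container 5 (new)  [load 3000/3900]
  800 → container 5  [load 3800/3900]
  900 → container 4  [load 3800/3900]
  1100 → container 3  [load 3800/3900]
  2000 → container 6 (new)  [load 2000/3900]
6 containers opened.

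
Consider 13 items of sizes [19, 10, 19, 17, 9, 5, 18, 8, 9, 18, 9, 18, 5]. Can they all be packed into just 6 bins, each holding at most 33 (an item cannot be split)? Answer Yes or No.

Yes

A valid assignment using 6 bins:
  bin 1: 19 + 10 = 29
  bin 2: 19 + 9 + 5 = 33
  bin 3: 18 + 9 + 5 = 32
  bin 4: 18 + 9 = 27
  bin 5: 18 + 8 = 26
  bin 6: 17 = 17
Every load is within 33, so 6 bins suffice.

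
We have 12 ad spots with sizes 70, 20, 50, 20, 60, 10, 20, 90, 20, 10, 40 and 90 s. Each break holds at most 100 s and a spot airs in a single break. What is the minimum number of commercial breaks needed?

6

Total = 90 + 90 + 70 + 60 + 50 + 40 + 20 + 20 + 20 + 20 + 10 + 10 = 500 s.
Lower bound: ⌈500/100⌉ = 5 commercial breaks.
A packing using 6 commercial breaks:
  break 1: 90 + 10 = 100
  break 2: 90 + 10 = 100
  break 3: 70 + 20 = 90
  break 4: 60 + 40 = 100
  break 5: 50 + 20 + 20 = 90
  break 6: 20 = 20
No arrangement into 5 commercial breaks stays within capacity, so 6 is optimal.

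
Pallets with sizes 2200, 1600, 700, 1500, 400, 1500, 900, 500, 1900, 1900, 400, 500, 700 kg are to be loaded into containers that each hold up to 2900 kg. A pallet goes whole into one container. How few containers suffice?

6

Total = 2200 + 1900 + 1900 + 1600 + 1500 + 1500 + 900 + 700 + 700 + 500 + 500 + 400 + 400 = 14700 kg.
Lower bound: ⌈14700/2900⌉ = 6 containers.
A packing using 6 containers:
  container 1: 2200 + 700 = 2900
  container 2: 1900 + 900 = 2800
  container 3: 1900 + 700 = 2600
  container 4: 1600 + 500 + 500 = 2600
  container 5: 1500 + 400 + 400 = 2300
  container 6: 1500 = 1500
This matches the lower bound, so 6 is optimal.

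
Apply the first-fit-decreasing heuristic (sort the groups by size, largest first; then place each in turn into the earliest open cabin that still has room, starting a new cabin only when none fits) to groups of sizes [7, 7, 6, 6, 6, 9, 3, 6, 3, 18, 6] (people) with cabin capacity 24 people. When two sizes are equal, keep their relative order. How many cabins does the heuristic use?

Sorted descending: 18, 9, 7, 7, 6, 6, 6, 6, 6, 3, 3.
  18 → cabin 1 (new)  [load 18/24]
  9 → cabin 2 (new)  [load 9/24]
  7 → cabin 2  [load 16/24]
  7 → cabin 2  [load 23/24]
  6 → cabin 1  [load 24/24]
  6 → cabin 3 (new)  [load 6/24]
  6 → cabin 3  [load 12/24]
  6 → cabin 3  [load 18/24]
  6 → cabin 3  [load 24/24]
  3 → cabin 4 (new)  [load 3/24]
  3 → cabin 4  [load 6/24]
4 cabins opened.

4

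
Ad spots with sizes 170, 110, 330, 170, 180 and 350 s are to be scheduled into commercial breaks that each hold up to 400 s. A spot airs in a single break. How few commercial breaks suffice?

4

Total = 350 + 330 + 180 + 170 + 170 + 110 = 1310 s.
Lower bound: ⌈1310/400⌉ = 4 commercial breaks.
A packing using 4 commercial breaks:
  break 1: 350 = 350
  break 2: 330 = 330
  break 3: 180 + 170 = 350
  break 4: 170 + 110 = 280
This matches the lower bound, so 4 is optimal.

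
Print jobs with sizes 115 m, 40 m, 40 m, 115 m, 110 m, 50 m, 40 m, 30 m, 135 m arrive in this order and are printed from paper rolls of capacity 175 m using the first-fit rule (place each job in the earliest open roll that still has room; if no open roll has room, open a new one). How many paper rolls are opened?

5

  115 → roll 1 (new)  [load 115/175]
  40 → roll 1  [load 155/175]
  40 → roll 2 (new)  [load 40/175]
  115 → roll 2  [load 155/175]
  110 → roll 3 (new)  [load 110/175]
  50 → roll 3  [load 160/175]
  40 → roll 4 (new)  [load 40/175]
  30 → roll 4  [load 70/175]
  135 → roll 5 (new)  [load 135/175]
5 paper rolls opened.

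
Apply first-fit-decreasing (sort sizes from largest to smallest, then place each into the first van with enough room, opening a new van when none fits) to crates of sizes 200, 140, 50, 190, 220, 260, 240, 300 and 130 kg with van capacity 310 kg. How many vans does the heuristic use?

Sorted descending: 300, 260, 240, 220, 200, 190, 140, 130, 50.
  300 → van 1 (new)  [load 300/310]
  260 → van 2 (new)  [load 260/310]
  240 → van 3 (new)  [load 240/310]
  220 → van 4 (new)  [load 220/310]
  200 → van 5 (new)  [load 200/310]
  190 → van 6 (new)  [load 190/310]
  140 → van 7 (new)  [load 140/310]
  130 → van 7  [load 270/310]
  50 → van 2  [load 310/310]
7 vans opened.

7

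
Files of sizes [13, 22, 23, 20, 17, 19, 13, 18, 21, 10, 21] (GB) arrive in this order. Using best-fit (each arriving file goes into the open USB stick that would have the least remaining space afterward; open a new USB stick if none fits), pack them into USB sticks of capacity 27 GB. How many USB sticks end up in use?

9

  13 → USB stick 1 (new)  [load 13/27]
  22 → USB stick 2 (new)  [load 22/27]
  23 → USB stick 3 (new)  [load 23/27]
  20 → USB stick 4 (new)  [load 20/27]
  17 → USB stick 5 (new)  [load 17/27]
  19 → USB stick 6 (new)  [load 19/27]
  13 → USB stick 1  [load 26/27]
  18 → USB stick 7 (new)  [load 18/27]
  21 → USB stick 8 (new)  [load 21/27]
  10 → USB stick 5  [load 27/27]
  21 → USB stick 9 (new)  [load 21/27]
9 USB sticks opened.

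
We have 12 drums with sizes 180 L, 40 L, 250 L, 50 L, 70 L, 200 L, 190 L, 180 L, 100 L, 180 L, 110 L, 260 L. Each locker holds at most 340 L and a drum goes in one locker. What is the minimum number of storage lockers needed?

7

Total = 260 + 250 + 200 + 190 + 180 + 180 + 180 + 110 + 100 + 70 + 50 + 40 = 1810 L.
Lower bound: ⌈1810/340⌉ = 6 storage lockers.
Also, 7 drums each exceed 170 L, and no two of those can share a locker, so at least 7 storage lockers are needed.
A packing using 7 storage lockers:
  locker 1: 260 + 70 = 330
  locker 2: 250 + 50 + 40 = 340
  locker 3: 200 + 110 = 310
  locker 4: 190 + 100 = 290
  locker 5: 180 = 180
  locker 6: 180 = 180
  locker 7: 180 = 180
This matches the lower bound, so 7 is optimal.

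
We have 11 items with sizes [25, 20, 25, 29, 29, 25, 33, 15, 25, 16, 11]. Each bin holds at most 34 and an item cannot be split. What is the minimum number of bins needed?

Total = 33 + 29 + 29 + 25 + 25 + 25 + 25 + 20 + 16 + 15 + 11 = 253.
Lower bound: ⌈253/34⌉ = 8 bins.
A packing using 9 bins:
  bin 1: 33 = 33
  bin 2: 29 = 29
  bin 3: 29 = 29
  bin 4: 25 = 25
  bin 5: 25 = 25
  bin 6: 25 = 25
  bin 7: 25 = 25
  bin 8: 20 + 11 = 31
  bin 9: 16 + 15 = 31
No arrangement into 8 bins stays within capacity, so 9 is optimal.

9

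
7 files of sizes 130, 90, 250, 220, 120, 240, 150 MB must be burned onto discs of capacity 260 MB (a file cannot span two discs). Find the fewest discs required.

5

Total = 250 + 240 + 220 + 150 + 130 + 120 + 90 = 1200 MB.
Lower bound: ⌈1200/260⌉ = 5 discs.
A packing using 5 discs:
  disc 1: 250 = 250
  disc 2: 240 = 240
  disc 3: 220 = 220
  disc 4: 150 + 90 = 240
  disc 5: 130 + 120 = 250
This matches the lower bound, so 5 is optimal.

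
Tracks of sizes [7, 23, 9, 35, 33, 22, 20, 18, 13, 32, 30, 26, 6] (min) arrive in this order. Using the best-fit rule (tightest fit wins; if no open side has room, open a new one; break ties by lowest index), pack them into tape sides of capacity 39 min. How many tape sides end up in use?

  7 → side 1 (new)  [load 7/39]
  23 → side 1  [load 30/39]
  9 → side 1  [load 39/39]
  35 → side 2 (new)  [load 35/39]
  33 → side 3 (new)  [load 33/39]
  22 → side 4 (new)  [load 22/39]
  20 → side 5 (new)  [load 20/39]
  18 → side 5  [load 38/39]
  13 → side 4  [load 35/39]
  32 → side 6 (new)  [load 32/39]
  30 → side 7 (new)  [load 30/39]
  26 → side 8 (new)  [load 26/39]
  6 → side 3  [load 39/39]
8 tape sides opened.

8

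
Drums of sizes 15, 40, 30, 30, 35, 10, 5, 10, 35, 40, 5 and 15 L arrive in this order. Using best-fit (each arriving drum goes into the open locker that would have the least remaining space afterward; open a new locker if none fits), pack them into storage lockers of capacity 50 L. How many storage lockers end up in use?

6

  15 → locker 1 (new)  [load 15/50]
  40 → locker 2 (new)  [load 40/50]
  30 → locker 1  [load 45/50]
  30 → locker 3 (new)  [load 30/50]
  35 → locker 4 (new)  [load 35/50]
  10 → locker 2  [load 50/50]
  5 → locker 1  [load 50/50]
  10 → locker 4  [load 45/50]
  35 → locker 5 (new)  [load 35/50]
  40 → locker 6 (new)  [load 40/50]
  5 → locker 4  [load 50/50]
  15 → locker 5  [load 50/50]
6 storage lockers opened.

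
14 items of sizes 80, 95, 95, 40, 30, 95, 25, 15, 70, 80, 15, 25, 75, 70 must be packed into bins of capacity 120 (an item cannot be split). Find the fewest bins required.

8

Total = 95 + 95 + 95 + 80 + 80 + 75 + 70 + 70 + 40 + 30 + 25 + 25 + 15 + 15 = 810.
Lower bound: ⌈810/120⌉ = 7 bins.
Also, 8 items each exceed 60, and no two of those can share a bin, so at least 8 bins are needed.
A packing using 8 bins:
  bin 1: 95 + 25 = 120
  bin 2: 95 + 25 = 120
  bin 3: 95 + 15 = 110
  bin 4: 80 + 40 = 120
  bin 5: 80 + 30 = 110
  bin 6: 75 + 15 = 90
  bin 7: 70 = 70
  bin 8: 70 = 70
This matches the lower bound, so 8 is optimal.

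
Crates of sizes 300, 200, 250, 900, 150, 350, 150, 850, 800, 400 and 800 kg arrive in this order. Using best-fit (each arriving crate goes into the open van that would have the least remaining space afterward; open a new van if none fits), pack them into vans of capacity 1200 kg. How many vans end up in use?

  300 → van 1 (new)  [load 300/1200]
  200 → van 1  [load 500/1200]
  250 → van 1  [load 750/1200]
  900 → van 2 (new)  [load 900/1200]
  150 → van 2  [load 1050/1200]
  350 → van 1  [load 1100/1200]
  150 → van 2  [load 1200/1200]
  850 → van 3 (new)  [load 850/1200]
  800 → van 4 (new)  [load 800/1200]
  400 → van 4  [load 1200/1200]
  800 → van 5 (new)  [load 800/1200]
5 vans opened.

5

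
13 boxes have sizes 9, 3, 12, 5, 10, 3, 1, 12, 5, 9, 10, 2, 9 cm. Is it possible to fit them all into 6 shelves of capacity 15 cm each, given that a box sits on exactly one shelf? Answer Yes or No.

No

Total = 90 cm; ⌈90/15⌉ = 6.
7 boxes each exceed half the capacity and cannot share a shelf, forcing at least 7 shelves.
At least 7 shelves are required, but only 6 are allowed.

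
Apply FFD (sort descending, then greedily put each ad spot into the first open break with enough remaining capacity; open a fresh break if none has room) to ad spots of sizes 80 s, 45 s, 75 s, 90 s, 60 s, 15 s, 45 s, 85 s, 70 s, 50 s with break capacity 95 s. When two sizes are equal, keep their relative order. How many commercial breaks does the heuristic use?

Sorted descending: 90, 85, 80, 75, 70, 60, 50, 45, 45, 15.
  90 → break 1 (new)  [load 90/95]
  85 → break 2 (new)  [load 85/95]
  80 → break 3 (new)  [load 80/95]
  75 → break 4 (new)  [load 75/95]
  70 → break 5 (new)  [load 70/95]
  60 → break 6 (new)  [load 60/95]
  50 → break 7 (new)  [load 50/95]
  45 → break 7  [load 95/95]
  45 → break 8 (new)  [load 45/95]
  15 → break 3  [load 95/95]
8 commercial breaks opened.

8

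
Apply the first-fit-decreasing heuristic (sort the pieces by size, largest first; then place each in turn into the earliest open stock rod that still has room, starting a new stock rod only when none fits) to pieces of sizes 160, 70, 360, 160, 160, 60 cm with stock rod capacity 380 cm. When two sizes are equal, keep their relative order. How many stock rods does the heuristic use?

Sorted descending: 360, 160, 160, 160, 70, 60.
  360 → stock rod 1 (new)  [load 360/380]
  160 → stock rod 2 (new)  [load 160/380]
  160 → stock rod 2  [load 320/380]
  160 → stock rod 3 (new)  [load 160/380]
  70 → stock rod 3  [load 230/380]
  60 → stock rod 2  [load 380/380]
3 stock rods opened.

3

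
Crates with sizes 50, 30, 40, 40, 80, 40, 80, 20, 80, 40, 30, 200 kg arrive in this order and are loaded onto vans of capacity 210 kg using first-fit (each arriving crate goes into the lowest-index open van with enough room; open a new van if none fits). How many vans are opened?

4

  50 → van 1 (new)  [load 50/210]
  30 → van 1  [load 80/210]
  40 → van 1  [load 120/210]
  40 → van 1  [load 160/210]
  80 → van 2 (new)  [load 80/210]
  40 → van 1  [load 200/210]
  80 → van 2  [load 160/210]
  20 → van 2  [load 180/210]
  80 → van 3 (new)  [load 80/210]
  40 → van 3  [load 120/210]
  30 → van 2  [load 210/210]
  200 → van 4 (new)  [load 200/210]
4 vans opened.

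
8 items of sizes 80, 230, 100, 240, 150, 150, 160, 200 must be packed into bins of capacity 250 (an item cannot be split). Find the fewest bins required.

6

Total = 240 + 230 + 200 + 160 + 150 + 150 + 100 + 80 = 1310.
Lower bound: ⌈1310/250⌉ = 6 bins.
A packing using 6 bins:
  bin 1: 240 = 240
  bin 2: 230 = 230
  bin 3: 200 = 200
  bin 4: 160 + 80 = 240
  bin 5: 150 + 100 = 250
  bin 6: 150 = 150
This matches the lower bound, so 6 is optimal.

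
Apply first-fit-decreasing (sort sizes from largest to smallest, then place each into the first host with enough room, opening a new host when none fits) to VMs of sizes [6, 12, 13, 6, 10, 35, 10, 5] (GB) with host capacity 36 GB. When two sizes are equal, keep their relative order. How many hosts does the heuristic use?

3

Sorted descending: 35, 13, 12, 10, 10, 6, 6, 5.
  35 → host 1 (new)  [load 35/36]
  13 → host 2 (new)  [load 13/36]
  12 → host 2  [load 25/36]
  10 → host 2  [load 35/36]
  10 → host 3 (new)  [load 10/36]
  6 → host 3  [load 16/36]
  6 → host 3  [load 22/36]
  5 → host 3  [load 27/36]
3 hosts opened.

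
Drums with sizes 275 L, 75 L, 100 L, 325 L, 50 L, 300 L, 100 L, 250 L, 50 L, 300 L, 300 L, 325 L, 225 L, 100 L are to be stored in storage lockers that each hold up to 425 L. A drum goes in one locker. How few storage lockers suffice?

8

Total = 325 + 325 + 300 + 300 + 300 + 275 + 250 + 225 + 100 + 100 + 100 + 75 + 50 + 50 = 2775 L.
Lower bound: ⌈2775/425⌉ = 7 storage lockers.
Also, 8 drums each exceed 425/2 L, and no two of those can share a locker, so at least 8 storage lockers are needed.
A packing using 8 storage lockers:
  locker 1: 325 + 100 = 425
  locker 2: 325 + 100 = 425
  locker 3: 300 + 100 = 400
  locker 4: 300 + 75 + 50 = 425
  locker 5: 300 + 50 = 350
  locker 6: 275 = 275
  locker 7: 250 = 250
  locker 8: 225 = 225
This matches the lower bound, so 8 is optimal.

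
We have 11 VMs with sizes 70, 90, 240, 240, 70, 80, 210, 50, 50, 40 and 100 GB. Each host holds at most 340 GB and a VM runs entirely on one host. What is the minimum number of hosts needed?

4

Total = 240 + 240 + 210 + 100 + 90 + 80 + 70 + 70 + 50 + 50 + 40 = 1240 GB.
Lower bound: ⌈1240/340⌉ = 4 hosts.
A packing using 4 hosts:
  host 1: 240 + 100 = 340
  host 2: 240 + 90 = 330
  host 3: 210 + 80 + 50 = 340
  host 4: 70 + 70 + 50 + 40 = 230
This matches the lower bound, so 4 is optimal.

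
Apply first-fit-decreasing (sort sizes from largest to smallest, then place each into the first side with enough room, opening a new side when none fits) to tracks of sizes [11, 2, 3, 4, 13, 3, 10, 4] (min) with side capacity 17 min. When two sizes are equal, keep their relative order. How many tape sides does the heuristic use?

3

Sorted descending: 13, 11, 10, 4, 4, 3, 3, 2.
  13 → side 1 (new)  [load 13/17]
  11 → side 2 (new)  [load 11/17]
  10 → side 3 (new)  [load 10/17]
  4 → side 1  [load 17/17]
  4 → side 2  [load 15/17]
  3 → side 3  [load 13/17]
  3 → side 3  [load 16/17]
  2 → side 2  [load 17/17]
3 tape sides opened.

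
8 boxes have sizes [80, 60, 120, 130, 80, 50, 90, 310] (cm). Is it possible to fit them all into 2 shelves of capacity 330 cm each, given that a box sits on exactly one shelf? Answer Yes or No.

Total = 920 cm; ⌈920/330⌉ = 3.
At least 3 shelves are required, but only 2 are allowed.

No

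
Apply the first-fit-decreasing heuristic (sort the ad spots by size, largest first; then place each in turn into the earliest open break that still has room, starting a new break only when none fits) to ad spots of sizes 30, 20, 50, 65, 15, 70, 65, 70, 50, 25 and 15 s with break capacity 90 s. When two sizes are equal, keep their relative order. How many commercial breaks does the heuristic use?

Sorted descending: 70, 70, 65, 65, 50, 50, 30, 25, 20, 15, 15.
  70 → break 1 (new)  [load 70/90]
  70 → break 2 (new)  [load 70/90]
  65 → break 3 (new)  [load 65/90]
  65 → break 4 (new)  [load 65/90]
  50 → break 5 (new)  [load 50/90]
  50 → break 6 (new)  [load 50/90]
  30 → break 5  [load 80/90]
  25 → break 3  [load 90/90]
  20 → break 1  [load 90/90]
  15 → break 2  [load 85/90]
  15 → break 4  [load 80/90]
6 commercial breaks opened.

6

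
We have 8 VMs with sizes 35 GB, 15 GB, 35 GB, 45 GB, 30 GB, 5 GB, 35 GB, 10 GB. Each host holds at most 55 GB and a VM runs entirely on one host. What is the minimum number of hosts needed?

Total = 45 + 35 + 35 + 35 + 30 + 15 + 10 + 5 = 210 GB.
Lower bound: ⌈210/55⌉ = 4 hosts.
Also, 5 VMs each exceed 55/2 GB, and no two of those can share a host, so at least 5 hosts are needed.
A packing using 5 hosts:
  host 1: 45 + 10 = 55
  host 2: 35 + 15 + 5 = 55
  host 3: 35 = 35
  host 4: 35 = 35
  host 5: 30 = 30
This matches the lower bound, so 5 is optimal.

5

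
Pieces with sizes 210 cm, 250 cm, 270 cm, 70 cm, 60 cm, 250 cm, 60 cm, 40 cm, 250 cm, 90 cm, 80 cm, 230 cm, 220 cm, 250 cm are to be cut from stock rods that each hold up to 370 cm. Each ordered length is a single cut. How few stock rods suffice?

8

Total = 270 + 250 + 250 + 250 + 250 + 230 + 220 + 210 + 90 + 80 + 70 + 60 + 60 + 40 = 2330 cm.
Lower bound: ⌈2330/370⌉ = 7 stock rods.
Also, 8 pieces each exceed 185 cm, and no two of those can share a stock rod, so at least 8 stock rods are needed.
A packing using 8 stock rods:
  stock rod 1: 270 + 90 = 360
  stock rod 2: 250 + 80 + 40 = 370
  stock rod 3: 250 + 70 = 320
  stock rod 4: 250 + 60 + 60 = 370
  stock rod 5: 250 = 250
  stock rod 6: 230 = 230
  stock rod 7: 220 = 220
  stock rod 8: 210 = 210
This matches the lower bound, so 8 is optimal.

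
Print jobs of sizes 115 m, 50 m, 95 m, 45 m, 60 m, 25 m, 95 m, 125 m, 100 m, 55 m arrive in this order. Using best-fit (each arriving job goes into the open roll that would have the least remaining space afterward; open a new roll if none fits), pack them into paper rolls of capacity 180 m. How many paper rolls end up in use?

  115 → roll 1 (new)  [load 115/180]
  50 → roll 1  [load 165/180]
  95 → roll 2 (new)  [load 95/180]
  45 → roll 2  [load 140/180]
  60 → roll 3 (new)  [load 60/180]
  25 → roll 2  [load 165/180]
  95 → roll 3  [load 155/180]
  125 → roll 4 (new)  [load 125/180]
  100 → roll 5 (new)  [load 100/180]
  55 → roll 4  [load 180/180]
5 paper rolls opened.

5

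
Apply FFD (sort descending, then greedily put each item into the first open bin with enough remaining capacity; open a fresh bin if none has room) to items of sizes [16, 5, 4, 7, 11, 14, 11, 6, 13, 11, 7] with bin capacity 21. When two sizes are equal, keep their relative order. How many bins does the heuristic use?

6

Sorted descending: 16, 14, 13, 11, 11, 11, 7, 7, 6, 5, 4.
  16 → bin 1 (new)  [load 16/21]
  14 → bin 2 (new)  [load 14/21]
  13 → bin 3 (new)  [load 13/21]
  11 → bin 4 (new)  [load 11/21]
  11 → bin 5 (new)  [load 11/21]
  11 → bin 6 (new)  [load 11/21]
  7 → bin 2  [load 21/21]
  7 → bin 3  [load 20/21]
  6 → bin 4  [load 17/21]
  5 → bin 1  [load 21/21]
  4 → bin 4  [load 21/21]
6 bins opened.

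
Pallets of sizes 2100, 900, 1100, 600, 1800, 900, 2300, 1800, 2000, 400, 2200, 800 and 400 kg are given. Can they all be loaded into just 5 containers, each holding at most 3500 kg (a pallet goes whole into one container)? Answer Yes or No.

No

Total = 17300 kg; ⌈17300/3500⌉ = 5.
6 pallets each exceed half the capacity and cannot share a container, forcing at least 6 containers.
At least 6 containers are required, but only 5 are allowed.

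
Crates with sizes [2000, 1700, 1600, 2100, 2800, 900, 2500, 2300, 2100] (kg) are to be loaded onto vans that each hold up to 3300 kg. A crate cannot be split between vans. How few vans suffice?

Total = 2800 + 2500 + 2300 + 2100 + 2100 + 2000 + 1700 + 1600 + 900 = 18000 kg.
Lower bound: ⌈18000/3300⌉ = 6 vans.
Also, 7 crates each exceed 1650 kg, and no two of those can share a van, so at least 7 vans are needed.
A packing using 7 vans:
  van 1: 2800 = 2800
  van 2: 2500 = 2500
  van 3: 2300 + 900 = 3200
  van 4: 2100 = 2100
  van 5: 2100 = 2100
  van 6: 2000 = 2000
  van 7: 1700 + 1600 = 3300
This matches the lower bound, so 7 is optimal.

7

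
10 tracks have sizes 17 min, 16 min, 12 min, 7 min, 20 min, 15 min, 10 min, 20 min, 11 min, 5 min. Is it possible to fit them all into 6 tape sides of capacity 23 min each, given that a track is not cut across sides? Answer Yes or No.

Total = 133 min; ⌈133/23⌉ = 6.
The bound of 6 does not rule out 6, but exhaustive search shows no assignment into 6 tape sides of capacity 23 min exists — the minimum is 7.

No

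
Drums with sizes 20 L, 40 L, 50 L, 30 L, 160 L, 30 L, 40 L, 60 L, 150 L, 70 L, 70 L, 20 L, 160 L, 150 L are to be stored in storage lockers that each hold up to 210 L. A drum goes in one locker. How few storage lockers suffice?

5

Total = 160 + 160 + 150 + 150 + 70 + 70 + 60 + 50 + 40 + 40 + 30 + 30 + 20 + 20 = 1050 L.
Lower bound: ⌈1050/210⌉ = 5 storage lockers.
A packing using 5 storage lockers:
  locker 1: 160 + 50 = 210
  locker 2: 160 + 30 + 20 = 210
  locker 3: 150 + 60 = 210
  locker 4: 150 + 40 + 20 = 210
  locker 5: 70 + 70 + 40 + 30 = 210
This matches the lower bound, so 5 is optimal.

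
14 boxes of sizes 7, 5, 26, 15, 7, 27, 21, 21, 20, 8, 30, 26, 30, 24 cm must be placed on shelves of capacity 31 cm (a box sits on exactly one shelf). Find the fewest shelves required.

Total = 30 + 30 + 27 + 26 + 26 + 24 + 21 + 21 + 20 + 15 + 8 + 7 + 7 + 5 = 267 cm.
Lower bound: ⌈267/31⌉ = 9 shelves.
A packing using 10 shelves:
  shelf 1: 30 = 30
  shelf 2: 30 = 30
  shelf 3: 27 = 27
  shelf 4: 26 + 5 = 31
  shelf 5: 26 = 26
  shelf 6: 24 + 7 = 31
  shelf 7: 21 + 8 = 29
  shelf 8: 21 + 7 = 28
  shelf 9: 20 = 20
  shelf 10: 15 = 15
No arrangement into 9 shelves stays within capacity, so 10 is optimal.

10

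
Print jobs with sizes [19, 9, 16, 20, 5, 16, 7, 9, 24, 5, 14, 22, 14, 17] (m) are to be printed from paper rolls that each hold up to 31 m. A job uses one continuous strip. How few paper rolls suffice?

Total = 24 + 22 + 20 + 19 + 17 + 16 + 16 + 14 + 14 + 9 + 9 + 7 + 5 + 5 = 197 m.
Lower bound: ⌈197/31⌉ = 7 paper rolls.
A packing using 7 paper rolls:
  roll 1: 24 + 7 = 31
  roll 2: 22 + 9 = 31
  roll 3: 20 + 9 = 29
  roll 4: 19 + 5 + 5 = 29
  roll 5: 17 + 14 = 31
  roll 6: 16 + 14 = 30
  roll 7: 16 = 16
This matches the lower bound, so 7 is optimal.

7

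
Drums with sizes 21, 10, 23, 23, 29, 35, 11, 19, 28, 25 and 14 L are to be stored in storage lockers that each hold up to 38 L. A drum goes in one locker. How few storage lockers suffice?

Total = 35 + 29 + 28 + 25 + 23 + 23 + 21 + 19 + 14 + 11 + 10 = 238 L.
Lower bound: ⌈238/38⌉ = 7 storage lockers.
A packing using 8 storage lockers:
  locker 1: 35 = 35
  locker 2: 29 = 29
  locker 3: 28 + 10 = 38
  locker 4: 25 + 11 = 36
  locker 5: 23 + 14 = 37
  locker 6: 23 = 23
  locker 7: 21 = 21
  locker 8: 19 = 19
No arrangement into 7 storage lockers stays within capacity, so 8 is optimal.

8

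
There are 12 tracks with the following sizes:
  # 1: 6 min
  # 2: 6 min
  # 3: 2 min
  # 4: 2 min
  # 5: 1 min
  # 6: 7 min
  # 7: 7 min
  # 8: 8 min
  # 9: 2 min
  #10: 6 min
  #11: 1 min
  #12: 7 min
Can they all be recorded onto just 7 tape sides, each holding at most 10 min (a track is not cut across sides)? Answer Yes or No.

Yes

A valid assignment using 7 tape sides:
  side 1: 8 + 2 = 10
  side 2: 7 + 2 + 1 = 10
  side 3: 7 + 2 + 1 = 10
  side 4: 7 = 7
  side 5: 6 = 6
  side 6: 6 = 6
  side 7: 6 = 6
Every load is within 10 min, so 7 tape sides suffice.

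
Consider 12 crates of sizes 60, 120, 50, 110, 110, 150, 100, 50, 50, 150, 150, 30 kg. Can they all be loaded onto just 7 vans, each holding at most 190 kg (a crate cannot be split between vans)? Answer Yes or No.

Yes

A valid assignment using 7 vans:
  van 1: 150 + 30 = 180
  van 2: 150 = 150
  van 3: 150 = 150
  van 4: 120 + 60 = 180
  van 5: 110 + 50 = 160
  van 6: 110 + 50 = 160
  van 7: 100 + 50 = 150
Every load is within 190 kg, so 7 vans suffice.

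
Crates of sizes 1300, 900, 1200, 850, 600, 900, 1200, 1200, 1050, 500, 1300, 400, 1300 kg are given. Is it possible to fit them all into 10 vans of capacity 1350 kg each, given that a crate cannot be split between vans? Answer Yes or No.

Total = 12700 kg; ⌈12700/1350⌉ = 10.
The bound of 10 does not rule out 10, but exhaustive search shows no assignment into 10 vans of capacity 1350 kg exists — the minimum is 11.

No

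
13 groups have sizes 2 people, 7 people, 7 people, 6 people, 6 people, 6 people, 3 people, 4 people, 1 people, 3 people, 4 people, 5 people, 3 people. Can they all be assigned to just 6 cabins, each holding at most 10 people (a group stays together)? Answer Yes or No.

Yes

A valid assignment using 6 cabins:
  cabin 1: 7 + 3 = 10
  cabin 2: 7 + 3 = 10
  cabin 3: 6 + 4 = 10
  cabin 4: 6 + 4 = 10
  cabin 5: 6 + 3 + 1 = 10
  cabin 6: 5 + 2 = 7
Every load is within 10 people, so 6 cabins suffice.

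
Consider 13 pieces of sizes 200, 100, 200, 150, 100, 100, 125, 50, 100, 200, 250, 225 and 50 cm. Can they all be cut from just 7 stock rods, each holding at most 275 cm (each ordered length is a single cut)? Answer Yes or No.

Total = 1850 cm; ⌈1850/275⌉ = 7.
The bound of 7 does not rule out 7, but exhaustive search shows no assignment into 7 stock rods of capacity 275 cm exists — the minimum is 8.

No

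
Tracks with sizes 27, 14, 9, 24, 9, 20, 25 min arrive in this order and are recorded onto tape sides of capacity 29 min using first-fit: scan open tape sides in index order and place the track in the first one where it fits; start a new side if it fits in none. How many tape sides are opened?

  27 → side 1 (new)  [load 27/29]
  14 → side 2 (new)  [load 14/29]
  9 → side 2  [load 23/29]
  24 → side 3 (new)  [load 24/29]
  9 → side 4 (new)  [load 9/29]
  20 → side 4  [load 29/29]
  25 → side 5 (new)  [load 25/29]
5 tape sides opened.

5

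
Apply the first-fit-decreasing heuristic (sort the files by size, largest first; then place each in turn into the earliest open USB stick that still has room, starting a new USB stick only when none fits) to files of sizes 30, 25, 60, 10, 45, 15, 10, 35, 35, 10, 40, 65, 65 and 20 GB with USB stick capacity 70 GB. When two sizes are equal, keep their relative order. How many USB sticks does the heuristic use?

7

Sorted descending: 65, 65, 60, 45, 40, 35, 35, 30, 25, 20, 15, 10, 10, 10.
  65 → USB stick 1 (new)  [load 65/70]
  65 → USB stick 2 (new)  [load 65/70]
  60 → USB stick 3 (new)  [load 60/70]
  45 → USB stick 4 (new)  [load 45/70]
  40 → USB stick 5 (new)  [load 40/70]
  35 → USB stick 6 (new)  [load 35/70]
  35 → USB stick 6  [load 70/70]
  30 → USB stick 5  [load 70/70]
  25 → USB stick 4  [load 70/70]
  20 → USB stick 7 (new)  [load 20/70]
  15 → USB stick 7  [load 35/70]
  10 → USB stick 3  [load 70/70]
  10 → USB stick 7  [load 45/70]
  10 → USB stick 7  [load 55/70]
7 USB sticks opened.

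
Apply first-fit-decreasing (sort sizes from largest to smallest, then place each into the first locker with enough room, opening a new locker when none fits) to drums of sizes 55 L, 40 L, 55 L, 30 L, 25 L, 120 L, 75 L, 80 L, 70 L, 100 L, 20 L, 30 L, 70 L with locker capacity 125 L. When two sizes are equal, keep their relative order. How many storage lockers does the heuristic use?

7

Sorted descending: 120, 100, 80, 75, 70, 70, 55, 55, 40, 30, 30, 25, 20.
  120 → locker 1 (new)  [load 120/125]
  100 → locker 2 (new)  [load 100/125]
  80 → locker 3 (new)  [load 80/125]
  75 → locker 4 (new)  [load 75/125]
  70 → locker 5 (new)  [load 70/125]
  70 → locker 6 (new)  [load 70/125]
  55 → locker 5  [load 125/125]
  55 → locker 6  [load 125/125]
  40 → locker 3  [load 120/125]
  30 → locker 4  [load 105/125]
  30 → locker 7 (new)  [load 30/125]
  25 → locker 2  [load 125/125]
  20 → locker 4  [load 125/125]
7 storage lockers opened.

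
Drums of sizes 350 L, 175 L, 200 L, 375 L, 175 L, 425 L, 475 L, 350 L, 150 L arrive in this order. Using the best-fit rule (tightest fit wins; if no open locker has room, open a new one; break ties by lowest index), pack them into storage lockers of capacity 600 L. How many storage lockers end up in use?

  350 → locker 1 (new)  [load 350/600]
  175 → locker 1  [load 525/600]
  200 → locker 2 (new)  [load 200/600]
  375 → locker 2  [load 575/600]
  175 → locker 3 (new)  [load 175/600]
  425 → locker 3  [load 600/600]
  475 → locker 4 (new)  [load 475/600]
  350 → locker 5 (new)  [load 350/600]
  150 → locker 5  [load 500/600]
5 storage lockers opened.

5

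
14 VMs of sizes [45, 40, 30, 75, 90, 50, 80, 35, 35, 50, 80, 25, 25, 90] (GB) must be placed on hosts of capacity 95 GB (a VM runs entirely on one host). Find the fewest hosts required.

9

Total = 90 + 90 + 80 + 80 + 75 + 50 + 50 + 45 + 40 + 35 + 35 + 30 + 25 + 25 = 750 GB.
Lower bound: ⌈750/95⌉ = 8 hosts.
A packing using 9 hosts:
  host 1: 90 = 90
  host 2: 90 = 90
  host 3: 80 = 80
  host 4: 80 = 80
  host 5: 75 = 75
  host 6: 50 + 45 = 95
  host 7: 50 + 40 = 90
  host 8: 35 + 35 + 25 = 95
  host 9: 30 + 25 = 55
No arrangement into 8 hosts stays within capacity, so 9 is optimal.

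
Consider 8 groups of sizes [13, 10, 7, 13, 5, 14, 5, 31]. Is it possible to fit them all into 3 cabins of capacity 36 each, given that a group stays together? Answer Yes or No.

A valid assignment using 3 cabins:
  cabin 1: 31 + 5 = 36
  cabin 2: 14 + 13 + 7 = 34
  cabin 3: 13 + 10 + 5 = 28
Every load is within 36, so 3 cabins suffice.

Yes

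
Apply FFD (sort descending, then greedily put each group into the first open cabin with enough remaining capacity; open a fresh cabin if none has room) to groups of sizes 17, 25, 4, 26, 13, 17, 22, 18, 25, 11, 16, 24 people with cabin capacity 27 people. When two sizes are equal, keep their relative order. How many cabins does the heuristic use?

Sorted descending: 26, 25, 25, 24, 22, 18, 17, 17, 16, 13, 11, 4.
  26 → cabin 1 (new)  [load 26/27]
  25 → cabin 2 (new)  [load 25/27]
  25 → cabin 3 (new)  [load 25/27]
  24 → cabin 4 (new)  [load 24/27]
  22 → cabin 5 (new)  [load 22/27]
  18 → cabin 6 (new)  [load 18/27]
  17 → cabin 7 (new)  [load 17/27]
  17 → cabin 8 (new)  [load 17/27]
  16 → cabin 9 (new)  [load 16/27]
  13 → cabin 10 (new)  [load 13/27]
  11 → cabin 9  [load 27/27]
  4 → cabin 5  [load 26/27]
10 cabins opened.

10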